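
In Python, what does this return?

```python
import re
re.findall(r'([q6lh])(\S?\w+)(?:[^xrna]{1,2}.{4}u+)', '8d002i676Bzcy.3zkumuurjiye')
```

[('6', '76Bzcy')]

Pattern: one of [q6lh] (captured); then optionally a non-whitespace character, then one or more of a word character (captured); then 1 to 2 of any character except [xrna], then exactly 4 of any character, then one or more of the literal 'u' (non-capturing group).
With 2 capturing groups, `findall` returns a 2-tuple per match.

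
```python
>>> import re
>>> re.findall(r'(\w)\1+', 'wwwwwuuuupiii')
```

A backreference is literal: `\1` must see the identical characters the first group matched.
Walking the string: at [0:5] match 'wwwww', group 1 = 'w'; at [5:9] match 'uuuu', group 1 = 'u'; at [10:13] match 'iii', group 1 = 'i'.
One capturing group, so `findall` returns just the captured substring from each match — 3 in all.

['w', 'u', 'i']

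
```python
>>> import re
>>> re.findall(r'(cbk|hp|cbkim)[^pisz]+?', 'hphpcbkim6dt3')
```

Scanning left to right: at [0:3] match 'hph', group 1 = 'hp'; at [4:10] match 'cbkim6', group 1 = 'cbkim'.
With a single group, `findall` returns only what that group captured — 2 items.

['hp', 'cbkim']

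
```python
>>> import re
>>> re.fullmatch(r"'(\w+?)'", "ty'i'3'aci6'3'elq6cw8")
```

For `fullmatch`, every character of the input must be accounted for by the pattern.
Here the string isn't matched end-to-end, so the call returns None.

None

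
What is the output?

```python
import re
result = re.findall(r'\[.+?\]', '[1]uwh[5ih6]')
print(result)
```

With the lazy modifier that quantifier settles for the fewest repetitions that let the rest of the pattern succeed (the atoms after it are unaffected and can still be greedy).
With no groups in the pattern, `findall` gives back each whole match — 2 here.

['[1]', '[5ih6]']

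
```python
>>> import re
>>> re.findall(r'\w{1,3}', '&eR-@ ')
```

['eR']

Pattern: 1 to 3 of a word character.
Scanning left to right: at [1:3] → 'eR'.
Since nothing is captured, `findall` lists the 1 matched substring directly.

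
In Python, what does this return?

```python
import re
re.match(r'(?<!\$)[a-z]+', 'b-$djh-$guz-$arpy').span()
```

Because the assertion is negative and zero-width, positions next to the forbidden text are skipped.
With `match`, the pattern is implicitly anchored at the beginning.
The match spans [0:1] → 'b'.

(0, 1)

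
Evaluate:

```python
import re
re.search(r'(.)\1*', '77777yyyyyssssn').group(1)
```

'7'

`\1` has to match the exact text group 1 already captured.
`re.search` scans for the first position where the pattern succeeds.
The match spans [0:5] → '77777'.
Captured: group 1 = '7'.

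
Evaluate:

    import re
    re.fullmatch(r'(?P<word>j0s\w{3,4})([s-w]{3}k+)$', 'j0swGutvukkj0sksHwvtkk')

None

Pattern: the literal 'j0s', then 3 to 4 of a word character (captured as 'word'); then exactly 3 of a character in [s-w], then one or more of a literal 'k' (captured); then anchored at the end.
For `fullmatch`, every character of the input must be accounted for by the pattern.
Here there's no way to consume every character, so the call returns None.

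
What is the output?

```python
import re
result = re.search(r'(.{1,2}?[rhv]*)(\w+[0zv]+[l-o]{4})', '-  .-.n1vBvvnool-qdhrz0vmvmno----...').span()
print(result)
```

(4, 16)

The match spans [4:16] → '-.n1vBvvnool'.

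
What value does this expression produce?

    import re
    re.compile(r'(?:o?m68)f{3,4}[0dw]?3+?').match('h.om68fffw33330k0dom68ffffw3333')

None

`match` is anchored at position 0; if the pattern doesn't fit there, it returns None.
Here the pattern fails at index 0, so the call returns None.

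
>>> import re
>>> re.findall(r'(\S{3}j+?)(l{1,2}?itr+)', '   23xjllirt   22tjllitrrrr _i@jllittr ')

[('22tj', 'llitrrrr')]

2 groups means the one result is a tuple of 2 captured strings — 1 here.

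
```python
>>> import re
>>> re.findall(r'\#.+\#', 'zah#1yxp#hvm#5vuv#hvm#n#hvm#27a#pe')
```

Matches: at [3:32] → '#1yxp#hvm#5vuv#hvm#n#hvm#27a#'.
Since nothing is captured, `findall` lists the 1 matched substring directly.

['#1yxp#hvm#5vuv#hvm#n#hvm#27a#']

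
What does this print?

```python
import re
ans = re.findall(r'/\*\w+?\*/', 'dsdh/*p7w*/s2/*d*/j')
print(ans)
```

['/*p7w*/', '/*d*/']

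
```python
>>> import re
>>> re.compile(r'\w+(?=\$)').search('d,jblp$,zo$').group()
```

Because the assertion is zero-width, the text it checks is not consumed and won't appear in the result.
`re.search` scans for the first position where the pattern succeeds.
The match spans [2:6] → 'jblp'.

'jblp'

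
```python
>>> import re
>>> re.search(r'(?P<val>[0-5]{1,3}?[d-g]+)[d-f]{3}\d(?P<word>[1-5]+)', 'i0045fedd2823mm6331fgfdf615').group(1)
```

The pattern matches 1 to 3 of a character in [0-5] (lazy), then one or more of a character in [d-g] (captured as 'val'); then exactly 3 of a character in [d-f], then a digit; then one or more of a character in [1-5] (captured as 'word').
Unlike `match`, `search` isn't anchored — it looks for the pattern anywhere in the string.
The match spans [16:27] → '331fgfdf615'.
Captured: group 1 = '331fg', group 2 = '15'.

'331fg'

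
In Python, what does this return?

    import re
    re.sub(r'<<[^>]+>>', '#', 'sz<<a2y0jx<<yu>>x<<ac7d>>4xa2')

Matches: at [2:16] → '<<a2y0jx<<yu>>'; at [17:25] → '<<ac7d>>'.
Each match is replaced by '#'.

'sz#x#4xa2'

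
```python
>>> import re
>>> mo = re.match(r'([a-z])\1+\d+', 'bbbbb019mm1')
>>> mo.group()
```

The backreference `\1` re-matches whatever the first group consumed, character for character.
`re.match` won't scan ahead — the pattern has to work from the very first character.
The match spans [0:8] → 'bbbbb019'.
Captured: group 1 = 'b'.

'bbbbb019'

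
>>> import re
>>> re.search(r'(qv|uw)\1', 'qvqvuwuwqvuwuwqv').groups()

('qv',)

After group 1 captures some text, `\1` only succeeds where that same text appears again.
`search` walks the string left to right and returns the first match it finds.
The match spans [0:4] → 'qvqv'.
Captured: group 1 = 'qv'.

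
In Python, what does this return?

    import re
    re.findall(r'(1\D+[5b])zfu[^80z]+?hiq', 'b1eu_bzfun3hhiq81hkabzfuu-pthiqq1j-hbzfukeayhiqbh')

Because there's exactly one group, `findall` drops the full match and keeps group 1 from each hit.

['1eu_b', '1hkab', '1j-hb']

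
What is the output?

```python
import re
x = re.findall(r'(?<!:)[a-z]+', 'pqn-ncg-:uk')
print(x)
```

['pqn', 'ncg', 'k']

`(?!…)`/`(?<!…)` only lets a position through if the neighbouring text does NOT match; no characters are consumed.
Matches: at [0:3] → 'pqn'; at [4:7] → 'ncg'; at [10:11] → 'k'.
`findall` yields the raw match text (3 of them) because the pattern has no groups.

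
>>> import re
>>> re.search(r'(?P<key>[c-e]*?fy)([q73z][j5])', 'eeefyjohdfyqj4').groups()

The match spans [8:13] → 'dfyqj'.
Captured: group 1 = 'dfy', group 2 = 'qj'.

('dfy', 'qj')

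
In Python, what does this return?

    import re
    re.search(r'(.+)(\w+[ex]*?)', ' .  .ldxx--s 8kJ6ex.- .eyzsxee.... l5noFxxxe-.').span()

(0, 44)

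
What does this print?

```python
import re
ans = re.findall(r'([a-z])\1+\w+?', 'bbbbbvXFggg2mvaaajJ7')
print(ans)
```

['b', 'g', 'a']

`\1` has to match the exact text group 1 already captured.
Walking the string: at [0:6] match 'bbbbbv', group 1 = 'b'; at [8:12] match 'ggg2', group 1 = 'g'; at [14:18] match 'aaaj', group 1 = 'a'.
One capturing group, so `findall` returns just the captured substring from each match — 3 in all.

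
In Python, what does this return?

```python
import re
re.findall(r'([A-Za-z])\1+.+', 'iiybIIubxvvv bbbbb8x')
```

['i']

`\1` is not a pattern — it's the concrete string captured by group 1, re-applied verbatim.
Scanning left to right: at [0:20] match 'iiybIIubxvvv bbbbb8x', group 1 = 'i'.
With a single group, `findall` returns only what that group captured — 1 item.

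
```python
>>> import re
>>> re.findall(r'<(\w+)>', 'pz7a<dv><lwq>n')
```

['dv', 'lwq']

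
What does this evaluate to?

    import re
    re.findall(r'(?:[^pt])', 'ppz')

['z']

Since nothing is captured, `findall` lists the 1 matched substring directly.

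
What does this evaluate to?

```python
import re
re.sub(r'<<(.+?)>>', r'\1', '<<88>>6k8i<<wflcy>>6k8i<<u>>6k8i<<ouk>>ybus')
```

`\1` in the replacement pulls in group 1's text for each match.

'886k8iwflcy6k8iu6k8ioukybus'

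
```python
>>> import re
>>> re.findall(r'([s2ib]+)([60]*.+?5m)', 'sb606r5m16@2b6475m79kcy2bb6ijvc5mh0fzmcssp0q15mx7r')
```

The pattern matches one or more of one of [s2ib] (captured); then zero or more of one of [60], then one or more of any character (lazy), then the literal '5m' (captured).
The `?` after the quantifier makes it lazy — it takes as little as possible before letting the rest of the pattern try.
Walking the string: at [0:8] match 'sb606r5m', groups = ('sb', '606r5m'); at [11:18] match '2b6475m', groups = ('2b', '6475m'); at [23:33] match '2bb6ijvc5m', groups = ('2bb', '6ijvc5m'); at [39:47] match 'ssp0q15m', groups = ('ss', 'p0q15m').
2 groups means each result is a tuple of 2 captured strings — 4 here.

[('sb', '606r5m'), ('2b', '6475m'), ('2bb', '6ijvc5m'), ('ss', 'p0q15m')]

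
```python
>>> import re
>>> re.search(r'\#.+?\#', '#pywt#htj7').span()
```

Unlike `match`, `search` isn't anchored — it looks for the pattern anywhere in the string.
The match spans [0:6] → '#pywt#'.

(0, 6)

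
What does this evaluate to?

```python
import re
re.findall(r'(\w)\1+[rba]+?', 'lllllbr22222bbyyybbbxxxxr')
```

After group 1 captures some text, `\1` only succeeds where that same text appears again.
With a single group, `findall` returns only what that group captured — 4 items.

['l', '2', 'y', 'x']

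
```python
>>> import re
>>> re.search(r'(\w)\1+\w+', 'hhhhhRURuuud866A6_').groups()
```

('h',)

The match spans [0:18] → 'hhhhhRURuuud866A6_'.
Captured: group 1 = 'h'.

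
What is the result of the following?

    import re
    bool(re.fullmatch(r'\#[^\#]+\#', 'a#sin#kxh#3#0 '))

False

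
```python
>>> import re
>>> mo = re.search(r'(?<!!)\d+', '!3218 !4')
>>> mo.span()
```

The negative lookaround is zero-width — it rules out positions where the adjacent text would match, without consuming anything.
`re.search` tries every starting position until one works.
The match spans [2:5] → '218'.

(2, 5)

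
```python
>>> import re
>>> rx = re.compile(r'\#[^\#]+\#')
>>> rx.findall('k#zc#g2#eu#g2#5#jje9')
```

['#zc#', '#eu#', '#5#']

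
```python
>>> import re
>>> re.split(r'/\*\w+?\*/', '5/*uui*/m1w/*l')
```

['5', 'm1w/*l']

Splitting on the pattern gives 2 pieces.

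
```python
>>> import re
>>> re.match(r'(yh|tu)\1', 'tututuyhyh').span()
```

(0, 4)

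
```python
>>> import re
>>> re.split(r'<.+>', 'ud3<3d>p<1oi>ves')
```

['ud3', 'ves']

Matches to split on: at [3:13] → '<3d>p<1oi>'.
Each match becomes a cut point; 2 segments remain.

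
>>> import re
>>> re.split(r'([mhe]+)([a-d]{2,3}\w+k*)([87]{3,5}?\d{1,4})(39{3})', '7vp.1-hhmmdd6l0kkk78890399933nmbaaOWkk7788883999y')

Because the pattern has a capturing group, `split` also inserts each captured text between the pieces.

['7vp.1-', 'hhmm', 'dd6l0kkk78890399933nmbaaOWkk77', '8888', '3999', 'y']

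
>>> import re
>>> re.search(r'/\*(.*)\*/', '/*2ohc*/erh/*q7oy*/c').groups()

Unlike `match`, `search` isn't anchored — it looks for the pattern anywhere in the string.
The match spans [0:19] → '/*2ohc*/erh/*q7oy*/'.
Captured: group 1 = '2ohc*/erh/*q7oy'.

('2ohc*/erh/*q7oy',)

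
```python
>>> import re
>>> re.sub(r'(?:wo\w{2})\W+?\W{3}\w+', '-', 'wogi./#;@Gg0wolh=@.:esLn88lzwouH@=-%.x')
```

'-=@.:esLn88lz-'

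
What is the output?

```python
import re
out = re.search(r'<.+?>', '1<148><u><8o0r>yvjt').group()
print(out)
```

The match spans [1:6] → '<148>'.

<148>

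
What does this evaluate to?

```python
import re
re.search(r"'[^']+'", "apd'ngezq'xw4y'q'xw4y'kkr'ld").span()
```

(3, 10)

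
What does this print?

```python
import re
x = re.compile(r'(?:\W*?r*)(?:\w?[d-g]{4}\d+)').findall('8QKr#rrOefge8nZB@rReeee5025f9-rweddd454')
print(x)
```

['#rrOefge8', '@rReeee5025', '-rweddd454']

Pattern: zero or more of a non-word character (lazy), then zero or more of the literal 'r' (non-capturing group); then optionally a word character, then exactly 4 of a character in [d-g], then one or more of a digit (non-capturing group).
No capturing groups, so `findall` returns the 3 full match strings.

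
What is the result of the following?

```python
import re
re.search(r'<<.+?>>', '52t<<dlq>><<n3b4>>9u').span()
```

The `?` after the quantifier makes it lazy — it takes as little as possible before letting the rest of the pattern try.
`search` walks the string left to right and returns the first match it finds.
The match spans [3:10] → '<<dlq>>'.

(3, 10)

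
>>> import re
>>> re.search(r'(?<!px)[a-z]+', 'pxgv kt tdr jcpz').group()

'pxgv'

The negative lookahead/lookbehind blocks any match where the forbidden context is present.
`re.search` scans for the first position where the pattern succeeds.
The match spans [0:4] → 'pxgv'.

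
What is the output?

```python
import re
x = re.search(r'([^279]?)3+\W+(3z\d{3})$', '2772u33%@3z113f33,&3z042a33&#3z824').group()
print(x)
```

a33&#3z824

Pattern: optionally any character except [279] (captured); then one or more of a literal '3', then one or more of a non-word character; then the literal '3z', then exactly 3 of a digit (captured); then anchored at the end.
`search` walks the string left to right and returns the first match it finds.
The match spans [24:34] → 'a33&#3z824'.
Captured: group 1 = 'a', group 2 = '3z824'.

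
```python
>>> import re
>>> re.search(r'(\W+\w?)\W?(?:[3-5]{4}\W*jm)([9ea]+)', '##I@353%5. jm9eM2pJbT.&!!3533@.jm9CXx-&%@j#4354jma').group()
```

'.&!!3533@.jm9'

The pattern matches one or more of a non-word character, then optionally a word character (captured); then optionally a non-word character; then exactly 4 of a character in [3-5], then zero or more of a non-word character, then the literal 'jm' (non-capturing group); then one or more of one of [9ea] (captured).
The match spans [21:34] → '.&!!3533@.jm9'.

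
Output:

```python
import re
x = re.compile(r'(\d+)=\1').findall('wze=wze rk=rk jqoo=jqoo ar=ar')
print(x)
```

[]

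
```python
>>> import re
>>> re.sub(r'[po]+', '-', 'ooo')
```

The pattern matches one or more of one of [po].
Matches: at [0:3] → 'ooo'.
Every occurrence is swapped for '-'.

'-'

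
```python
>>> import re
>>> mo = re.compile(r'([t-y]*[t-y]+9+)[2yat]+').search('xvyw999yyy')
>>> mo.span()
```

Pattern: zero or more of a character in [t-y], then one or more of a character in [t-y], then one or more of a literal '9' (captured); then one or more of one of [2yat].
Unlike `match`, `search` isn't anchored — it looks for the pattern anywhere in the string.
The match spans [0:10] → 'xvyw999yyy'.
Captured: group 1 = 'xvyw999'.

(0, 10)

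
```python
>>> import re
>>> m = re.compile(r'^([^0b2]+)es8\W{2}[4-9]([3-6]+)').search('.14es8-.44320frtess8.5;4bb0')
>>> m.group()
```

The pattern matches anchored at the start of the string; then one or more of any character except [0b2] (captured); then the literal 'es8', then exactly 2 of a non-word character, then a character in [4-9]; then one or more of a character in [3-6] (captured).
The match spans [0:11] → '.14es8-.443'.

'.14es8-.443'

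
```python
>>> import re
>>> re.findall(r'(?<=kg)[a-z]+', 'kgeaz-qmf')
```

['eaz']

Because the assertion is zero-width, the text it checks is not consumed and won't appear in the result.
Walking the string: at [2:5] → 'eaz'.
`findall` yields the raw match text (1 of them) because the pattern has no groups.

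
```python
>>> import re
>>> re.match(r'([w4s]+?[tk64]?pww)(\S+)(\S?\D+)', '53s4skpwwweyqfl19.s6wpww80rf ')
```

None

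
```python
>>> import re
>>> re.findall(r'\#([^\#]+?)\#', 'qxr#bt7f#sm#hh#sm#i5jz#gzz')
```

['bt7f', 'hh', 'i5jz']

Walking the string: at [3:9] match '#bt7f#', group 1 = 'bt7f'; at [11:15] match '#hh#', group 1 = 'hh'; at [17:23] match '#i5jz#', group 1 = 'i5jz'.
Because there's exactly one group, `findall` drops the full match and keeps group 1 from each hit.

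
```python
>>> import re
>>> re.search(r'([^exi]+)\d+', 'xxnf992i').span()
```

Pattern: one or more of any character except [exi] (captured); then one or more of a digit.
`search` walks the string left to right and returns the first match it finds.
The match spans [2:7] → 'nf992'.
Captured: group 1 = 'nf99'.

(2, 7)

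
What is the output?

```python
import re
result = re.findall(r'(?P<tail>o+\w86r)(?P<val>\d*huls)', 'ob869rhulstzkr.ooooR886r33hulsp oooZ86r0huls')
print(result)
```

[('oooZ86r', '0huls')]

Multiple groups make `findall` return tuples — one 2-tuple for the one match.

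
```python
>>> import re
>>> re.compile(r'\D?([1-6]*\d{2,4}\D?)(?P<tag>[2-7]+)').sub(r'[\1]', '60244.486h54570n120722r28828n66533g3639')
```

The pattern matches optionally a non-digit; then zero or more of a character in [1-6], then 2 to 4 of a digit, then optionally a non-digit (captured); then one or more of a character in [2-7] (captured as 'tag').
Matches: at [0:7] → '60244.4'; at [7:14] → '86h5457'; at [15:24] → 'n120722r2'; at [24:34] → '8828n66533'; at [34:38] → 'g363'.
Each match is replaced using the text its own group 1 captured.

'[60244.][86h]0[120722r][8828n][36]9'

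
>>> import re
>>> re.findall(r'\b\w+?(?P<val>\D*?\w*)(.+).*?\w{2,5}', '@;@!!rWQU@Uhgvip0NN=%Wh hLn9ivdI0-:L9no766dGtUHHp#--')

[('WQU', '@Uhgvip0NN=%Wh hLn9ivdI0-:L9no766dGtUH')]

The pattern matches a word boundary (`\b`, zero-width); then one or more of a word character (lazy); then zero or more of a non-digit (lazy), then zero or more of a word character (captured as 'val'); then one or more of any character (captured); then zero or more of any character (lazy), then 2 to 5 of a word character.
Matches: at [5:49] match 'rWQU@Uhgvip0NN=%Wh hLn9ivdI0-:L9no766dGtUHHp', groups = ('WQU', '@Uhgvip0NN=%Wh hLn9ivdI0-:L9no766dGtUH').
Multiple groups make `findall` return tuples — one 2-tuple for the one match.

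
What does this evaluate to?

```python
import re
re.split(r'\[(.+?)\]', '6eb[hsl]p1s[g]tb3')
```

['6eb', 'hsl', 'p1s', 'g', 'tb3']

Matches to split on: at [3:8] → '[hsl]'; at [11:14] → '[g]'.
With a capturing group present, the delimiter's captured portion is kept in the result list.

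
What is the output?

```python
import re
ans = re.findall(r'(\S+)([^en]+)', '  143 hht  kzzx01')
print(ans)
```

Pattern: one or more of a non-whitespace character (captured); then one or more of any character except [en] (captured).
`findall` packs the 2 group values into a tuple for every match.

[('143', ' hht  kzzx01')]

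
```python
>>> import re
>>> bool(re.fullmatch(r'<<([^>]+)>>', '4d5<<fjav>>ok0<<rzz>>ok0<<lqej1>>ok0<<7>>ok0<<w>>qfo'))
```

For `fullmatch`, every character of the input must be accounted for by the pattern.
Here the pattern can't cover the whole string, so the call returns None, and `bool(None)` is False.

False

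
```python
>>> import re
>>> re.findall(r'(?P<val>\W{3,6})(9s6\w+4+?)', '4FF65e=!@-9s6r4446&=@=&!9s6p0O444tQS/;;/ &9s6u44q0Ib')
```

[('=!@-', '9s6r444'), ('&=@=&!', '9s6p0O444'), ('/;;/ &', '9s6u44')]

Pattern: 3 to 6 of a non-word character (captured as 'val'); then the literal '9s6', then one or more of a word character, then one or more of a literal '4' (lazy) (captured).
Scanning left to right: at [6:17] match '=!@-9s6r444', groups = ('=!@-', '9s6r444'); at [18:33] match '&=@=&!9s6p0O444', groups = ('&=@=&!', '9s6p0O444'); at [36:48] match '/;;/ &9s6u44', groups = ('/;;/ &', '9s6u44').
2 groups means each result is a tuple of 2 captured strings — 3 here.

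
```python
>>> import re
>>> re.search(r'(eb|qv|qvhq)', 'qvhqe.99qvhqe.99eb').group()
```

'qv'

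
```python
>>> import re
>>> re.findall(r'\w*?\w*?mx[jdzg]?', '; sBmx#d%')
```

['sBmx']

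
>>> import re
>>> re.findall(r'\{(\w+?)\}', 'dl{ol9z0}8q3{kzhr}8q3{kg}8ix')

['ol9z0', 'kzhr', 'kg']

One capturing group, so `findall` returns just the captured substring from each match — 3 in all.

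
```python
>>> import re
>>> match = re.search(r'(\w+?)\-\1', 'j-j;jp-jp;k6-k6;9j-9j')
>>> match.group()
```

The backreference `\1` re-matches whatever the first group consumed, character for character.
`search` walks the string left to right and returns the first match it finds.
The match spans [0:3] → 'j-j'.
Captured: group 1 = 'j'.

'j-j'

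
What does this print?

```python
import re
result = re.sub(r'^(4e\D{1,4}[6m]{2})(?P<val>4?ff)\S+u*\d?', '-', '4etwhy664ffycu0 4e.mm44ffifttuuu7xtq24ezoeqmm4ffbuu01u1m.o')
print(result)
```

- 4e.mm44ffifttuuu7xtq24ezoeqmm4ffbuu01u1m.o

This matches anchored at the start of the string; then the literal '4e', then 1 to 4 of a non-digit, then exactly 2 of one of [6m] (captured); then optionally a literal '4', then the literal 'ff' (captured as 'val'); then one or more of a non-whitespace character, then zero or more of the literal 'u', then optionally a digit.
Matches: at [0:15] → '4etwhy664ffycu0'.
`sub` substitutes '-' at each match site.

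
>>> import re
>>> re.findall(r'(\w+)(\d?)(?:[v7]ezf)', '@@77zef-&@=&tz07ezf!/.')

Multiple groups make `findall` return tuples — one 2-tuple for the one match.

[('tz0', '')]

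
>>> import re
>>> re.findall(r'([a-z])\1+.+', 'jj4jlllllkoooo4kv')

['j']

`\1` is not a pattern — it's the concrete string captured by group 1, re-applied verbatim.
Matches: at [0:17] match 'jj4jlllllkoooo4kv', group 1 = 'j'.
With a single group, `findall` returns only what that group captured — 1 item.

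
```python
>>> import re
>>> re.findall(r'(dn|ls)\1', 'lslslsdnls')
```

['ls']

After group 1 captures some text, `\1` only succeeds where that same text appears again.
Because there's exactly one group, `findall` drops the full match and keeps group 1 from the one hit.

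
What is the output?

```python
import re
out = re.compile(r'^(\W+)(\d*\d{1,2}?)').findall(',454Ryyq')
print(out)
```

[(',', '454')]

Pattern: anchored at the start of the string; then one or more of a non-word character (captured); then zero or more of a digit, then 1 to 2 of a digit (lazy) (captured).
Scanning left to right: at [0:4] match ',454', groups = (',', '454').
With 2 capturing groups, `findall` returns a 2-tuple per match.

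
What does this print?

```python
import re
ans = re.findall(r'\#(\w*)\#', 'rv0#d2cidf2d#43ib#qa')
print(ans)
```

Walking the string: at [3:13] match '#d2cidf2d#', group 1 = 'd2cidf2d'.
With a single group, `findall` returns only what that group captured — 1 item.

['d2cidf2d']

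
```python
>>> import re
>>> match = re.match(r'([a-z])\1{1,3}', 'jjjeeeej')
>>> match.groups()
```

('j',)

`\1` is not a pattern — it's the concrete string captured by group 1, re-applied verbatim.
`re.match` only tries the pattern at the start of the string.
The match spans [0:3] → 'jjj'.
Captured: group 1 = 'j'.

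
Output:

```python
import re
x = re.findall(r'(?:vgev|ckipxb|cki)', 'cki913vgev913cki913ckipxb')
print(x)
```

The regex engine tests alternatives in the order written; an earlier branch that matches wins even if a later one would match more.
Scanning left to right: at [0:3] → 'cki'; at [6:10] → 'vgev'; at [13:16] → 'cki'; at [19:25] → 'ckipxb'.
No capturing groups, so `findall` returns the 4 full match strings.

['cki', 'vgev', 'cki', 'ckipxb']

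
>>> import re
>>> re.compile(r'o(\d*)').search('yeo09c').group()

Pattern: a literal 'o'; then zero or more of a digit (captured).
`re.search` tries every starting position until one works.
The match spans [2:5] → 'o09'.
Captured: group 1 = '09'.

'o09'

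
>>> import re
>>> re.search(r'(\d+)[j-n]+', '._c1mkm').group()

The match spans [3:7] → '1mkm'.

'1mkm'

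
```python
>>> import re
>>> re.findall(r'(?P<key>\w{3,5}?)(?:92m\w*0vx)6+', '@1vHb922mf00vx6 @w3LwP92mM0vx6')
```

This matches 3 to 5 of a word character (lazy) (captured as 'key'); then the literal '92m', then zero or more of a word character, then the literal '0vx' (non-capturing group); then one or more of a literal '6'.
One capturing group, so `findall` returns just the captured substring from the one match — 1 in all.

['w3LwP']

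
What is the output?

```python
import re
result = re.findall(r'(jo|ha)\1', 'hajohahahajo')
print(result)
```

['ha']

After group 1 captures some text, `\1` only succeeds where that same text appears again.
Because there's exactly one group, `findall` drops the full match and keeps group 1 from the one hit.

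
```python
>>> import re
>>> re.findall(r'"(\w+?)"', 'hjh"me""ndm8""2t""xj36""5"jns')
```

['me', 'ndm8', '2t', 'xj36', '5']

Because there's exactly one group, `findall` drops the full match and keeps group 1 from each hit.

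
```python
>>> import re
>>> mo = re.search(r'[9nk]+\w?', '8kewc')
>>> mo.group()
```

'ke'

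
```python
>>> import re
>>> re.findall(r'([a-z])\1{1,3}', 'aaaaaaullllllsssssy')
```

A backreference is literal: `\1` must see the identical characters the first group matched.
Walking the string: at [0:4] match 'aaaa', group 1 = 'a'; at [4:6] match 'aa', group 1 = 'a'; at [7:11] match 'llll', group 1 = 'l'; at [11:13] match 'll', group 1 = 'l'; at [13:17] match 'ssss', group 1 = 's'.
`findall` collects group 1 from each match (5 total).

['a', 'a', 'l', 'l', 's']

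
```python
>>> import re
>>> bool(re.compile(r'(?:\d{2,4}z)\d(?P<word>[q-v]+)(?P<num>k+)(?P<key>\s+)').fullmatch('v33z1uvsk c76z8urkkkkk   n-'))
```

False

`re.fullmatch` requires the pattern to consume the entire string.
Here the string isn't matched end-to-end, so the call returns None, and `bool(None)` is False.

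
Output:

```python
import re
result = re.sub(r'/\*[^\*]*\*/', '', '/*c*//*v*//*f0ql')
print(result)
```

Every occurrence is swapped for ''.

/*f0ql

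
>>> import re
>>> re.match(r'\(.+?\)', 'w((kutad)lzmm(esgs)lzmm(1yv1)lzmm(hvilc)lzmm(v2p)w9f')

None

`match` is anchored at position 0; if the pattern doesn't fit there, it returns None.
Here position 0 doesn't satisfy it, so the call returns None.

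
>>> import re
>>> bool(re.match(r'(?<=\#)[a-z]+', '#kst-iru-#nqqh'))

False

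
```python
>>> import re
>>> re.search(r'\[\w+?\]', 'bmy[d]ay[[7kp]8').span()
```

`re.search` scans for the first position where the pattern succeeds.
The match spans [3:6] → '[d]'.

(3, 6)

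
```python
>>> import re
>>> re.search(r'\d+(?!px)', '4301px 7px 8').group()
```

'430'

A negative assertion filters positions out without eating any characters.
`re.search` tries every starting position until one works.
The match spans [0:3] → '430'.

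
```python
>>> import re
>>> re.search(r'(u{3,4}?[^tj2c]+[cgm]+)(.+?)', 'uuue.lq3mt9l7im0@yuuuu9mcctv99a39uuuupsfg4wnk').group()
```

This matches 3 to 4 of a literal 'u' (lazy), then one or more of any character except [tj2c], then one or more of one of [cgm] (captured); then one or more of any character (lazy) (captured).
With the lazy modifier that quantifier settles for the fewest repetitions that let the rest of the pattern succeed (the atoms after it are unaffected and can still be greedy).
`re.search` tries every starting position until one works.
The match spans [0:10] → 'uuue.lq3mt'.
Captured: group 1 = 'uuue.lq3m', group 2 = 't'.

'uuue.lq3mt'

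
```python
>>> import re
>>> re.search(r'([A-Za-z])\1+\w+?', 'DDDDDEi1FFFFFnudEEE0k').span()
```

(0, 6)

The backreference `\1` re-matches whatever the first group consumed, character for character.
`re.search` tries every starting position until one works.
The match spans [0:6] → 'DDDDDE'.
Captured: group 1 = 'D'.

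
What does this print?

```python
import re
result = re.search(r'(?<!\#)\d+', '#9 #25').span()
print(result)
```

A negative assertion filters positions out without eating any characters.
`re.search` scans for the first position where the pattern succeeds.
The match spans [5:6] → '5'.

(5, 6)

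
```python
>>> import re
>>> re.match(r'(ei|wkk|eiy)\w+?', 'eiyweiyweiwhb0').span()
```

(0, 3)

`re.match` only tries the pattern at the start of the string.
The match spans [0:3] → 'eiy'.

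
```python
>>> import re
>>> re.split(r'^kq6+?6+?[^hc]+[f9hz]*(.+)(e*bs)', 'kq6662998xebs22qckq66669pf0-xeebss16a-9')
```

The pattern matches anchored at the start of the string; then the literal 'kq', then one or more of the literal '6' (lazy); then one or more of the literal '6' (lazy), then one or more of any character except [hc], then zero or more of one of [f9hz]; then one or more of any character (captured); then zero or more of the literal 'e', then the literal 'bs' (captured).
Because the pattern has a capturing group, `split` also inserts each captured text between the pieces.

['', 'ckq66669pf0-xee', 'bs', 's16a-9']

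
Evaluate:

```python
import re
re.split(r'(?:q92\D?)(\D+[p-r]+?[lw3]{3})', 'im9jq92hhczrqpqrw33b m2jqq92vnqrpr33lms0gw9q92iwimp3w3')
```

['im9j', 'hczrqpqrw33', 'b m2jq', 'nqrpr33l', 'ms0gw9', 'wimp3w3', '']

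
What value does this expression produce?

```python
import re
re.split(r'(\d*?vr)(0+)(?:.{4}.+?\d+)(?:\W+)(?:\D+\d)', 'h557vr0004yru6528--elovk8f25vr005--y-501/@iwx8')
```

['h', '557vr', '000', 'f', '25vr', '00', '']

Pattern: zero or more of a digit (lazy), then the literal 'vr' (captured); then one or more of a literal '0' (captured); then exactly 4 of any character, then one or more of any character (lazy), then one or more of a digit (non-capturing group); then one or more of a non-word character (non-capturing group); then one or more of a non-digit, then a digit (non-capturing group).
A non-greedy quantifier consumes as few characters as it can — just enough that the remainder of the pattern still matches from where it stops; whatever follows it matches normally.
Matches to split on: at [1:25] → '557vr0004yru6528--elovk8'; at [26:46] → '25vr005--y-501/@iwx8'.
With a capturing group present, the delimiter's captured portion is kept in the result list.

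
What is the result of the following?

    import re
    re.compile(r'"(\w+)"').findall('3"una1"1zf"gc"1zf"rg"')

['una1', 'gc', 'rg']

Walking the string: at [1:7] match '"una1"', group 1 = 'una1'; at [10:14] match '"gc"', group 1 = 'gc'; at [17:21] match '"rg"', group 1 = 'rg'.
With a single group, `findall` returns only what that group captured — 3 items.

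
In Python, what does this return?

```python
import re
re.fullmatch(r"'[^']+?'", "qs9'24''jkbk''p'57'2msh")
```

None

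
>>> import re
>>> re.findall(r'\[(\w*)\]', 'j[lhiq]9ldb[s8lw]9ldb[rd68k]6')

['lhiq', 's8lw', 'rd68k']

Because there's exactly one group, `findall` drops the full match and keeps group 1 from each hit.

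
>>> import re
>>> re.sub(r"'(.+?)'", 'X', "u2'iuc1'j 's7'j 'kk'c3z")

Because the quantifier is non-greedy, it stops expanding at the earliest point where the rest of the pattern can succeed.
Every occurrence is swapped for 'X'.

'u2Xj Xj Xc3z'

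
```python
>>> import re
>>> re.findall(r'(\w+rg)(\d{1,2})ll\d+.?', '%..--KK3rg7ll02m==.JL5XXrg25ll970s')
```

[('KK3rg', '7'), ('JL5XXrg', '25')]

The pattern matches one or more of a word character, then the literal 'rg' (captured); then 1 to 2 of a digit (captured); then the literal 'll', then one or more of a digit, then optionally any character.
Scanning left to right: at [5:16] match 'KK3rg7ll02m', groups = ('KK3rg', '7'); at [19:34] match 'JL5XXrg25ll970s', groups = ('JL5XXrg', '25').
2 groups means each result is a tuple of 2 captured strings — 2 here.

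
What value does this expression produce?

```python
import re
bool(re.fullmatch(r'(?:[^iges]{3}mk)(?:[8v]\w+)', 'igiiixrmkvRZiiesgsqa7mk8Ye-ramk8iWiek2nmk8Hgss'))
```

False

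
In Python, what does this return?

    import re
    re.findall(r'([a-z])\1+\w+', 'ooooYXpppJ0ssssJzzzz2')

['o']

`\1` has to match the exact text group 1 already captured.
With a single group, `findall` returns only what that group captured — 1 item.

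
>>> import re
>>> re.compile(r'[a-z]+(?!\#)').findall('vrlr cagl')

['vrlr', 'cagl']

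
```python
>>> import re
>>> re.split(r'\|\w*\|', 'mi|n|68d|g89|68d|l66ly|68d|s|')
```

Matches to split on: at [2:5] → '|n|'; at [8:13] → '|g89|'; at [16:23] → '|l66ly|'; at [26:29] → '|s|'.
The string is cut at each match, leaving 5 pieces.

['mi', '68d', '68d', '68d', '']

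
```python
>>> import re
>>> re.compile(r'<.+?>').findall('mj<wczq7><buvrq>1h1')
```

Matches: at [2:9] → '<wczq7>'; at [9:16] → '<buvrq>'.
No capturing groups, so `findall` returns the 2 full match strings.

['<wczq7>', '<buvrq>']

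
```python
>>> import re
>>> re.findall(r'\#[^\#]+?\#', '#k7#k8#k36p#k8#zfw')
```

With no groups in the pattern, `findall` gives back each whole match — 2 here.

['#k7#', '#k36p#']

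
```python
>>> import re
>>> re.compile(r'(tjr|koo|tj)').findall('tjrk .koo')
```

['tjr', 'koo']

Branches in `(...|...)` are attempted left-to-right; the first branch that allows the whole pattern to succeed is taken.
One capturing group, so `findall` returns just the captured substring from each match — 2 in all.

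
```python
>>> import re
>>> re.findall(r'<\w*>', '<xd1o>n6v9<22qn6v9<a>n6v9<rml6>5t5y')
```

['<xd1o>', '<a>', '<rml6>']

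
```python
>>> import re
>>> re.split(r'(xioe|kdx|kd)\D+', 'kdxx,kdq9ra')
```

['', 'kdx', '9ra']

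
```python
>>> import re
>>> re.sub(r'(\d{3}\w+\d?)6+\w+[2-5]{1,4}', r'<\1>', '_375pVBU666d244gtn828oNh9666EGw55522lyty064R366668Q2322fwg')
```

'_<375pVBU666d244gtn828oNh9666EGw55522lyty064R3666>fwg'

The pattern matches exactly 3 of a digit, then one or more of a word character, then optionally a digit (captured); then one or more of the literal '6', then one or more of a word character, then 1 to 4 of a character in [2-5].
Matches: at [1:55] → '375pVBU666d244gtn828oNh9666EGw55522lyty064R366668Q2322'.
Each match is replaced using the text its own group 1 captured.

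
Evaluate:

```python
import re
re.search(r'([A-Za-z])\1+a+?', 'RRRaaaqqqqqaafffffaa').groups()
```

('R',)

`\1` is not a pattern — it's the concrete string captured by group 1, re-applied verbatim.
`re.search` tries every starting position until one works.
The match spans [0:4] → 'RRRa'.
Captured: group 1 = 'R'.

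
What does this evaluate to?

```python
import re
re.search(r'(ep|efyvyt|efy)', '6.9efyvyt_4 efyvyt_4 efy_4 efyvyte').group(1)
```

The match spans [3:9] → 'efyvyt'.
Captured: group 1 = 'efyvyt'.

'efyvyt'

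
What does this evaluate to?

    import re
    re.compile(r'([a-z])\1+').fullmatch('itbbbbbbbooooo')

None

The backreference `\1` re-matches whatever the first group consumed, character for character.
`re.fullmatch` requires the pattern to consume the entire string.
Here the string isn't matched end-to-end, so the call returns None.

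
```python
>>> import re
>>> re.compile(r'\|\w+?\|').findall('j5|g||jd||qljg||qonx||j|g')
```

['|g|', '|jd|', '|qljg|', '|qonx|', '|j|']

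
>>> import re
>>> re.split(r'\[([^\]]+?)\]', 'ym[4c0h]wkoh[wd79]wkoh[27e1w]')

['ym', '4c0h', 'wkoh', 'wd79', 'wkoh', '27e1w', '']

The group in the pattern means `split` returns the separators' captures alongside the pieces.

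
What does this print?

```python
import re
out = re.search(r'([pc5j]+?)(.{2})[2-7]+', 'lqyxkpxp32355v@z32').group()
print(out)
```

This matches one or more of one of [pc5j] (lazy) (captured); then exactly 2 of any character (captured); then one or more of a character in [2-7].
The match spans [5:13] → 'pxp32355'.

pxp32355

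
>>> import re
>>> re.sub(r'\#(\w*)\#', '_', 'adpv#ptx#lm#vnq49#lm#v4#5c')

'adpv_lm_lm_5c'

`sub` substitutes '_' at each match site.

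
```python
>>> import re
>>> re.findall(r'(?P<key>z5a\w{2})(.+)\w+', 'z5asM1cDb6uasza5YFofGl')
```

This matches the literal 'z5a', then exactly 2 of a word character (captured as 'key'); then one or more of any character (captured); then one or more of a word character.
Walking the string: at [0:22] match 'z5asM1cDb6uasza5YFofGl', groups = ('z5asM', '1cDb6uasza5YFofG').
2 groups means the one result is a tuple of 2 captured strings — 1 here.

[('z5asM', '1cDb6uasza5YFofG')]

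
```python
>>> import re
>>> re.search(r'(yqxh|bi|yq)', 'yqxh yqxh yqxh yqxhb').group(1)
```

'yqxh'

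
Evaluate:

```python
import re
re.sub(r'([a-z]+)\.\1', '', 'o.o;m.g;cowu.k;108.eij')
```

';m.g;cowu.k;108.eij'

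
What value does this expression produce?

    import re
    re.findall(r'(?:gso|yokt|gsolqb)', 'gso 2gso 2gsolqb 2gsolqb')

['gso', 'gso', 'gso', 'gso']

Branches in `(...|...)` are attempted left-to-right; the first branch that allows the whole pattern to succeed is taken.
Matches: at [0:3] → 'gso'; at [5:8] → 'gso'; at [10:13] → 'gso'; at [18:21] → 'gso'.
`findall` yields the raw match text (4 of them) because the pattern has no groups.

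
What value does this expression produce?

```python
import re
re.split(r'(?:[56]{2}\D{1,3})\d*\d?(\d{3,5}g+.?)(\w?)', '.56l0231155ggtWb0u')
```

['.', '155ggt', 'W', 'b0u']

With a capturing group present, the delimiter's captured portion is kept in the result list.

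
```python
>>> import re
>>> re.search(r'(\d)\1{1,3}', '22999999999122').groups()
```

('2',)

After group 1 captures some text, `\1` only succeeds where that same text appears again.
`search` walks the string left to right and returns the first match it finds.
The match spans [0:2] → '22'.
Captured: group 1 = '2'.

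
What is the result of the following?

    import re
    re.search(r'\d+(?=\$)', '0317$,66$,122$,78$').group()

'0317'

The `(?=…)`/`(?<=…)` assertion just peeks at neighbouring text; it doesn't advance the match position.
`re.search` tries every starting position until one works.
The match spans [0:4] → '0317'.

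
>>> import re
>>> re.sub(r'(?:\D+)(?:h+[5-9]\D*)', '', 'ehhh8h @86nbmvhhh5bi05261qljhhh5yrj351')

'8605261351'

This matches one or more of a non-digit (non-capturing group); then one or more of the literal 'h', then a character in [5-9], then zero or more of a non-digit (non-capturing group).
Matches: at [0:8] → 'ehhh8h @'; at [10:20] → 'nbmvhhh5bi'; at [25:35] → 'qljhhh5yrj'.
Each match is replaced by ''.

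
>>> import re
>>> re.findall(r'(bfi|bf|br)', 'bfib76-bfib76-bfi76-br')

The regex engine tests alternatives in the order written; an earlier branch that matches wins even if a later one would match more.
One capturing group, so `findall` returns just the captured substring from each match — 4 in all.

['bfi', 'bfi', 'bfi', 'br']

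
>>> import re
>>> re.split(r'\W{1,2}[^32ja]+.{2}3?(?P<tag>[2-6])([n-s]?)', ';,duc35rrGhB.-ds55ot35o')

This matches 1 to 2 of a non-word character, then one or more of any character except [32ja]; then exactly 2 of any character, then optionally the literal '3'; then a character in [2-6] (captured as 'tag'); then optionally a character in [n-s] (captured).
Matches to split on: at [0:8] → ';,duc35r'; at [12:23] → '.-ds55ot35o'.
With a capturing group present, the delimiter's captured portion is kept in the result list.

['', '5', 'r', 'rGhB', '5', 'o', '']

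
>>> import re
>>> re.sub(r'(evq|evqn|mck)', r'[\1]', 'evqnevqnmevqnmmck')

'[evq]n[evq]nm[evq]nm[mck]'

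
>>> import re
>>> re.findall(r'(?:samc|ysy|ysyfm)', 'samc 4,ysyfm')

The regex engine tests alternatives in the order written; an earlier branch that matches wins even if a later one would match more.
Matches: at [0:4] → 'samc'; at [7:10] → 'ysy'.
With no groups in the pattern, `findall` gives back each whole match — 2 here.

['samc', 'ysy']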